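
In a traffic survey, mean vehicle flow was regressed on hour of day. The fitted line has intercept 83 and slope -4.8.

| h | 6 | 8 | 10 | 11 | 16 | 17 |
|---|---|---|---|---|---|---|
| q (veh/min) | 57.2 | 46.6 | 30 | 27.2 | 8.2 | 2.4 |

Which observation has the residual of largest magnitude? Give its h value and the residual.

h = 10, r = -5

h=6: q̂ = 83 − 4.8·6 = 54.2; r = 57.2 − 54.2 = 3
h=8: q̂ = 83 − 4.8·8 = 44.6; r = 46.6 − 44.6 = 2
h=10: q̂ = 83 − 4.8·10 = 35; r = 30 − 35 = -5
h=11: q̂ = 83 − 4.8·11 = 30.2; r = 27.2 − 30.2 = -3
h=16: q̂ = 83 − 4.8·16 = 6.2; r = 8.2 − 6.2 = 2
h=17: q̂ = 83 − 4.8·17 = 1.4; r = 2.4 − 1.4 = 1
Largest |r| is 5 at h = 10, residual -5.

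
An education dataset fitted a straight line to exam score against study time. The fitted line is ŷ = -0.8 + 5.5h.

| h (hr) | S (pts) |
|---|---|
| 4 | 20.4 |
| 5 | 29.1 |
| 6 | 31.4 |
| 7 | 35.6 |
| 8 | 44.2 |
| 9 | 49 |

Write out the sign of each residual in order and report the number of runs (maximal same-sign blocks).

4 runs

h=4: ŷ = -0.8 + 5.5·4 = 21.2; e = 20.4 − 21.2 = -0.8
h=5: ŷ = -0.8 + 5.5·5 = 26.7; e = 29.1 − 26.7 = 2.4
h=6: ŷ = -0.8 + 5.5·6 = 32.2; e = 31.4 − 32.2 = -0.8
h=7: ŷ = -0.8 + 5.5·7 = 37.7; e = 35.6 − 37.7 = -2.1
h=8: ŷ = -0.8 + 5.5·8 = 43.2; e = 44.2 − 43.2 = 1
h=9: ŷ = -0.8 + 5.5·9 = 48.7; e = 49 − 48.7 = 0.3
Signs: − + − − + +
Runs: −×1, +×1, −×2, +×2 → 4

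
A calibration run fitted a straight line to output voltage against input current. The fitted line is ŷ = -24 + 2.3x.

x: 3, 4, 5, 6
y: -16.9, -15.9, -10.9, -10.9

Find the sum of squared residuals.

x=3: ŷ = -24 + 2.3·3 = -17.1; e = -16.9 − (-17.1) = 0.2
x=4: ŷ = -24 + 2.3·4 = -14.8; e = -15.9 − (-14.8) = -1.1
x=5: ŷ = -24 + 2.3·5 = -12.5; e = -10.9 − (-12.5) = 1.6
x=6: ŷ = -24 + 2.3·6 = -10.2; e = -10.9 − (-10.2) = -0.7
SSE = 0.04 + 1.21 + 2.56 + 0.49 = 4.3

SSE = 4.3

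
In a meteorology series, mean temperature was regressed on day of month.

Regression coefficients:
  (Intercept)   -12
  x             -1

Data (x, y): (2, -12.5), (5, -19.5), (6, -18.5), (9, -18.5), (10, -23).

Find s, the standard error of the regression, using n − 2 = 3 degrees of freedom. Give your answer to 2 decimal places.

s = 2.31

x=2: ŷ = -12 − 2 = -14; r = -12.5 − (-14) = 1.5
x=5: ŷ = -12 − 5 = -17; r = -19.5 − (-17) = -2.5
x=6: ŷ = -12 − 6 = -18; r = -18.5 − (-18) = -0.5
x=9: ŷ = -12 − 9 = -21; r = -18.5 − (-21) = 2.5
x=10: ŷ = -12 − 10 = -22; r = -23 − (-22) = -1
SSE = 2.25 + 6.25 + 0.25 + 6.25 + 1 = 16
s = √(16/3) = √5.33333 ≈ 2.31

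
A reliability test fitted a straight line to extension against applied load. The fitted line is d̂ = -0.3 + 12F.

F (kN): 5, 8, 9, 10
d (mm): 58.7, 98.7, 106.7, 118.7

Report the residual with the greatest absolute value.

F=5: d̂ = -0.3 + 12·5 = 59.7; r = 58.7 − 59.7 = -1
F=8: d̂ = -0.3 + 12·8 = 95.7; r = 98.7 − 95.7 = 3
F=9: d̂ = -0.3 + 12·9 = 107.7; r = 106.7 − 107.7 = -1
F=10: d̂ = -0.3 + 12·10 = 119.7; r = 118.7 − 119.7 = -1
Largest |r| is 3 at F = 8, residual 3.

r = 3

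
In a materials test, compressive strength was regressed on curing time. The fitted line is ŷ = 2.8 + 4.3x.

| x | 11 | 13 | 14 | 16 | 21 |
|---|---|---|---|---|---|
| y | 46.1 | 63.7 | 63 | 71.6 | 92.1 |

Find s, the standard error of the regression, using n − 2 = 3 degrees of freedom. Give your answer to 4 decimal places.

x=11: ŷ = 2.8 + 4.3·11 = 50.1; e = 46.1 − 50.1 = -4
x=13: ŷ = 2.8 + 4.3·13 = 58.7; e = 63.7 − 58.7 = 5
x=14: ŷ = 2.8 + 4.3·14 = 63; e = 63 − 63 = 0
x=16: ŷ = 2.8 + 4.3·16 = 71.6; e = 71.6 − 71.6 = 0
x=21: ŷ = 2.8 + 4.3·21 = 93.1; e = 92.1 − 93.1 = -1
SSE = 16 + 25 + 0 + 0 + 1 = 42
s = √(42/3) = √14 ≈ 3.7417

s = 3.7417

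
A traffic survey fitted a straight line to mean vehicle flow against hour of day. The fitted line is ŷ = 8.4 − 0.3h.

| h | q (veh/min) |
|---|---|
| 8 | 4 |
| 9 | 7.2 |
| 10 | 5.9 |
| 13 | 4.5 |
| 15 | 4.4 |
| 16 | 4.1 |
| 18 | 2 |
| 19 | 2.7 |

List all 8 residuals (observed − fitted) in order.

h=8: ŷ = 8.4 − 0.3·8 = 6; r = 4 − 6 = -2
h=9: ŷ = 8.4 − 0.3·9 = 5.7; r = 7.2 − 5.7 = 1.5
h=10: ŷ = 8.4 − 0.3·10 = 5.4; r = 5.9 − 5.4 = 0.5
h=13: ŷ = 8.4 − 0.3·13 = 4.5; r = 4.5 − 4.5 = 0
h=15: ŷ = 8.4 − 0.3·15 = 3.9; r = 4.4 − 3.9 = 0.5
h=16: ŷ = 8.4 − 0.3·16 = 3.6; r = 4.1 − 3.6 = 0.5
h=18: ŷ = 8.4 − 0.3·18 = 3; r = 2 − 3 = -1
h=19: ŷ = 8.4 − 0.3·19 = 2.7; r = 2.7 − 2.7 = 0

-2, 1.5, 0.5, 0, 0.5, 0.5, -1, 0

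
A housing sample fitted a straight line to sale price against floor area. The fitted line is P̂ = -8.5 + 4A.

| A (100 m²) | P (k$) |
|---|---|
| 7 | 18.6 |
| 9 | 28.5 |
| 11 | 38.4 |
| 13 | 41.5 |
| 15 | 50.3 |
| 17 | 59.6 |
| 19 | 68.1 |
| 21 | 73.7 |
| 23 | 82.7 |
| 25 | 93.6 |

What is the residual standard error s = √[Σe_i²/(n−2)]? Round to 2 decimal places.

A=7: P̂ = -8.5 + 4·7 = 19.5; e = 18.6 − 19.5 = -0.9
A=9: P̂ = -8.5 + 4·9 = 27.5; e = 28.5 − 27.5 = 1
A=11: P̂ = -8.5 + 4·11 = 35.5; e = 38.4 − 35.5 = 2.9
A=13: P̂ = -8.5 + 4·13 = 43.5; e = 41.5 − 43.5 = -2
A=15: P̂ = -8.5 + 4·15 = 51.5; e = 50.3 − 51.5 = -1.2
A=17: P̂ = -8.5 + 4·17 = 59.5; e = 59.6 − 59.5 = 0.1
A=19: P̂ = -8.5 + 4·19 = 67.5; e = 68.1 − 67.5 = 0.6
A=21: P̂ = -8.5 + 4·21 = 75.5; e = 73.7 − 75.5 = -1.8
A=23: P̂ = -8.5 + 4·23 = 83.5; e = 82.7 − 83.5 = -0.8
A=25: P̂ = -8.5 + 4·25 = 91.5; e = 93.6 − 91.5 = 2.1
SSE = 0.81 + 1 + 8.41 + 4 + 1.44 + 0.01 + 0.36 + 3.24 + 0.64 + 4.41 = 24.32
s = √(24.32/8) = √3.04 ≈ 1.74

s = 1.74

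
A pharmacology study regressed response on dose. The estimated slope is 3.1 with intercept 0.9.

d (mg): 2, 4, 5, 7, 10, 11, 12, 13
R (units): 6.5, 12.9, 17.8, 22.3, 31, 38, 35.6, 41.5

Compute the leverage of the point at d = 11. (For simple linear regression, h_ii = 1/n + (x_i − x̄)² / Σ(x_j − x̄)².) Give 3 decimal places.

d̄ = (2 + 4 + 5 + 7 + 10 + 11 + 12 + 13)/8 = 8
Σ(d − d̄)² = 36 + 16 + 9 + 1 + 4 + 9 + 16 + 25 = 116
h = 1/8 + (3)²/116 = 0.125 + 0.0775862 = 0.203

h = 0.203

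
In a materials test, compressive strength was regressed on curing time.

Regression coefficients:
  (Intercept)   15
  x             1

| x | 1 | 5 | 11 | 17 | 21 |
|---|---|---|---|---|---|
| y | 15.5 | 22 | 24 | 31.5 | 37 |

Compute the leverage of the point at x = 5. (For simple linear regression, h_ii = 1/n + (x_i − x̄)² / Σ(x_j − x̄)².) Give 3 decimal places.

x̄ = (1 + 5 + 11 + 17 + 21)/5 = 11
Σ(x − x̄)² = 100 + 36 + 0 + 36 + 100 = 272
h = 1/5 + (-6)²/272 = 0.2 + 0.132353 = 0.332

h = 0.332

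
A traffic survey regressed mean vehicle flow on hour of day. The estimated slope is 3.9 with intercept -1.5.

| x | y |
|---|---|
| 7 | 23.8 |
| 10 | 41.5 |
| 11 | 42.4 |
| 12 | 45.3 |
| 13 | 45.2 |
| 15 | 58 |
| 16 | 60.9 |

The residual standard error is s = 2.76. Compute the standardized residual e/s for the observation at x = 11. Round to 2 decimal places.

ŷ = -1.5 + 3.9·11 = 41.4
e = 42.4 − 41.4 = 1
e/s = 1 / 2.76 = 0.36

0.36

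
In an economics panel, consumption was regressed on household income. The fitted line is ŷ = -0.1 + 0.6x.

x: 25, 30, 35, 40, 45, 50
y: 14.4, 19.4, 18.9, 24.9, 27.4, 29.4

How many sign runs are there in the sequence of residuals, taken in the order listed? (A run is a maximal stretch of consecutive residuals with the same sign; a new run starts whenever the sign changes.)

x=25: ŷ = -0.1 + 0.6·25 = 14.9; e = 14.4 − 14.9 = -0.5
x=30: ŷ = -0.1 + 0.6·30 = 17.9; e = 19.4 − 17.9 = 1.5
x=35: ŷ = -0.1 + 0.6·35 = 20.9; e = 18.9 − 20.9 = -2
x=40: ŷ = -0.1 + 0.6·40 = 23.9; e = 24.9 − 23.9 = 1
x=45: ŷ = -0.1 + 0.6·45 = 26.9; e = 27.4 − 26.9 = 0.5
x=50: ŷ = -0.1 + 0.6·50 = 29.9; e = 29.4 − 29.9 = -0.5
Signs: − + − + + −
Runs: −×1, +×1, −×1, +×2, −×1 → 5

5 runs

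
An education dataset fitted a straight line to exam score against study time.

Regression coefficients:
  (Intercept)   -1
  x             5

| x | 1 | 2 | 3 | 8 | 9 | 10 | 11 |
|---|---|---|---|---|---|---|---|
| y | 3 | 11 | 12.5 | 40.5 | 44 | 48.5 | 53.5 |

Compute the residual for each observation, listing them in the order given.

-1, 2, -1.5, 1.5, 0, -0.5, -0.5

x=1: ŷ = -1 + 5·1 = 4; e = 3 − 4 = -1
x=2: ŷ = -1 + 5·2 = 9; e = 11 − 9 = 2
x=3: ŷ = -1 + 5·3 = 14; e = 12.5 − 14 = -1.5
x=8: ŷ = -1 + 5·8 = 39; e = 40.5 − 39 = 1.5
x=9: ŷ = -1 + 5·9 = 44; e = 44 − 44 = 0
x=10: ŷ = -1 + 5·10 = 49; e = 48.5 − 49 = -0.5
x=11: ŷ = -1 + 5·11 = 54; e = 53.5 − 54 = -0.5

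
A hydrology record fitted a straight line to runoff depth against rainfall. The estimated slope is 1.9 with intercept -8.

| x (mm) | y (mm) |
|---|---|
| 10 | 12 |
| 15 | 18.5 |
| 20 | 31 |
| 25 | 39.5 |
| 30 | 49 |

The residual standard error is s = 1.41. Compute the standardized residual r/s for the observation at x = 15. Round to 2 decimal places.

ŷ = -8 + 1.9·15 = 20.5
r = 18.5 − 20.5 = -2
r/s = -2 / 1.41 = -1.42

-1.42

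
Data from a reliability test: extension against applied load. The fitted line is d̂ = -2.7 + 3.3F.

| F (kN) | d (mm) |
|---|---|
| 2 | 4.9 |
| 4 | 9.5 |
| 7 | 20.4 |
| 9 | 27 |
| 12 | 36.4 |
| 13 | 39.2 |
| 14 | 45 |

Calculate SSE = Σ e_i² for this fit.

SSE = 5.5

F=2: d̂ = -2.7 + 3.3·2 = 3.9; e = 4.9 − 3.9 = 1
F=4: d̂ = -2.7 + 3.3·4 = 10.5; e = 9.5 − 10.5 = -1
F=7: d̂ = -2.7 + 3.3·7 = 20.4; e = 20.4 − 20.4 = 0
F=9: d̂ = -2.7 + 3.3·9 = 27; e = 27 − 27 = 0
F=12: d̂ = -2.7 + 3.3·12 = 36.9; e = 36.4 − 36.9 = -0.5
F=13: d̂ = -2.7 + 3.3·13 = 40.2; e = 39.2 − 40.2 = -1
F=14: d̂ = -2.7 + 3.3·14 = 43.5; e = 45 − 43.5 = 1.5
SSE = 1 + 1 + 0 + 0 + 0.25 + 1 + 2.25 = 5.5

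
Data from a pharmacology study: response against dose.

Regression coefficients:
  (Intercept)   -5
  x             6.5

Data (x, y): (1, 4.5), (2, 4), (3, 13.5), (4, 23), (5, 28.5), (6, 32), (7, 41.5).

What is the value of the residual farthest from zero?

e = -4

x=1: ŷ = -5 + 6.5·1 = 1.5; e = 4.5 − 1.5 = 3
x=2: ŷ = -5 + 6.5·2 = 8; e = 4 − 8 = -4
x=3: ŷ = -5 + 6.5·3 = 14.5; e = 13.5 − 14.5 = -1
x=4: ŷ = -5 + 6.5·4 = 21; e = 23 − 21 = 2
x=5: ŷ = -5 + 6.5·5 = 27.5; e = 28.5 − 27.5 = 1
x=6: ŷ = -5 + 6.5·6 = 34; e = 32 − 34 = -2
x=7: ŷ = -5 + 6.5·7 = 40.5; e = 41.5 − 40.5 = 1
Largest |e| is 4 at x = 2, residual -4.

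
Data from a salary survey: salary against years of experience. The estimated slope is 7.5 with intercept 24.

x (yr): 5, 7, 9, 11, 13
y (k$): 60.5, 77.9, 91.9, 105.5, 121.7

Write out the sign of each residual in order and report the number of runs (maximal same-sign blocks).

4 runs

x=5: ŷ = 24 + 7.5·5 = 61.5; r = 60.5 − 61.5 = -1
x=7: ŷ = 24 + 7.5·7 = 76.5; r = 77.9 − 76.5 = 1.4
x=9: ŷ = 24 + 7.5·9 = 91.5; r = 91.9 − 91.5 = 0.4
x=11: ŷ = 24 + 7.5·11 = 106.5; r = 105.5 − 106.5 = -1
x=13: ŷ = 24 + 7.5·13 = 121.5; r = 121.7 − 121.5 = 0.2
Signs: − + + − +
Runs: −×1, +×2, −×1, +×1 → 4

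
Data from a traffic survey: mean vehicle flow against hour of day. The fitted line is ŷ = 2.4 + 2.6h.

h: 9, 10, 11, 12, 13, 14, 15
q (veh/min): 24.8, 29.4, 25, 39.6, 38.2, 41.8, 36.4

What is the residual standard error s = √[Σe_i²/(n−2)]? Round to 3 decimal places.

h=9: ŷ = 2.4 + 2.6·9 = 25.8; e = 24.8 − 25.8 = -1
h=10: ŷ = 2.4 + 2.6·10 = 28.4; e = 29.4 − 28.4 = 1
h=11: ŷ = 2.4 + 2.6·11 = 31; e = 25 − 31 = -6
h=12: ŷ = 2.4 + 2.6·12 = 33.6; e = 39.6 − 33.6 = 6
h=13: ŷ = 2.4 + 2.6·13 = 36.2; e = 38.2 − 36.2 = 2
h=14: ŷ = 2.4 + 2.6·14 = 38.8; e = 41.8 − 38.8 = 3
h=15: ŷ = 2.4 + 2.6·15 = 41.4; e = 36.4 − 41.4 = -5
SSE = 1 + 1 + 36 + 36 + 4 + 9 + 25 = 112
s = √(112/5) = √22.4 ≈ 4.733

s = 4.733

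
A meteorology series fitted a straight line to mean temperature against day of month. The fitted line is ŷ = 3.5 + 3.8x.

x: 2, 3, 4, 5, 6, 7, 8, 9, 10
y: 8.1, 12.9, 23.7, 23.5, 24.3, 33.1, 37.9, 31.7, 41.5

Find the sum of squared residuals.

x=2: ŷ = 3.5 + 3.8·2 = 11.1; e = 8.1 − 11.1 = -3
x=3: ŷ = 3.5 + 3.8·3 = 14.9; e = 12.9 − 14.9 = -2
x=4: ŷ = 3.5 + 3.8·4 = 18.7; e = 23.7 − 18.7 = 5
x=5: ŷ = 3.5 + 3.8·5 = 22.5; e = 23.5 − 22.5 = 1
x=6: ŷ = 3.5 + 3.8·6 = 26.3; e = 24.3 − 26.3 = -2
x=7: ŷ = 3.5 + 3.8·7 = 30.1; e = 33.1 − 30.1 = 3
x=8: ŷ = 3.5 + 3.8·8 = 33.9; e = 37.9 − 33.9 = 4
x=9: ŷ = 3.5 + 3.8·9 = 37.7; e = 31.7 − 37.7 = -6
x=10: ŷ = 3.5 + 3.8·10 = 41.5; e = 41.5 − 41.5 = 0
SSE = 9 + 4 + 25 + 1 + 4 + 9 + 16 + 36 + 0 = 104

SSE = 104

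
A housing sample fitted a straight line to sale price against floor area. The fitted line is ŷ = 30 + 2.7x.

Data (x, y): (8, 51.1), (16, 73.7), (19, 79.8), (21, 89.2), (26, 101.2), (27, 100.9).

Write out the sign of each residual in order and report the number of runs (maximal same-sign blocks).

x=8: ŷ = 30 + 2.7·8 = 51.6; r = 51.1 − 51.6 = -0.5
x=16: ŷ = 30 + 2.7·16 = 73.2; r = 73.7 − 73.2 = 0.5
x=19: ŷ = 30 + 2.7·19 = 81.3; r = 79.8 − 81.3 = -1.5
x=21: ŷ = 30 + 2.7·21 = 86.7; r = 89.2 − 86.7 = 2.5
x=26: ŷ = 30 + 2.7·26 = 100.2; r = 101.2 − 100.2 = 1
x=27: ŷ = 30 + 2.7·27 = 102.9; r = 100.9 − 102.9 = -2
Signs: − + − + + −
Runs: −×1, +×1, −×1, +×2, −×1 → 5

5 runs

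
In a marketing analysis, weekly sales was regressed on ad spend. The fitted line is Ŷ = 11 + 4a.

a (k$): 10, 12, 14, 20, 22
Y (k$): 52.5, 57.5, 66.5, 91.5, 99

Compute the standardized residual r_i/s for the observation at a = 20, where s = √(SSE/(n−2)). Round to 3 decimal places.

0.387

a=10: Ŷ = 11 + 4·10 = 51; r = 52.5 − 51 = 1.5
a=12: Ŷ = 11 + 4·12 = 59; r = 57.5 − 59 = -1.5
a=14: Ŷ = 11 + 4·14 = 67; r = 66.5 − 67 = -0.5
a=20: Ŷ = 11 + 4·20 = 91; r = 91.5 − 91 = 0.5
a=22: Ŷ = 11 + 4·22 = 99; r = 99 − 99 = 0
SSE = 2.25 + 2.25 + 0.25 + 0.25 + 0 = 5
s = √(5/3) = 1.29099
r/s = 0.5 / 1.29099 = 0.387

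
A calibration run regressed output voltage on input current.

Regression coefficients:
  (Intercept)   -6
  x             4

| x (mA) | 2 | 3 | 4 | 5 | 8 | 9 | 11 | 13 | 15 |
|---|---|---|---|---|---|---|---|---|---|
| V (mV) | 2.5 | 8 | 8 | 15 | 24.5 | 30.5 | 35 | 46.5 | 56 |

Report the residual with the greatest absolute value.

x=2: V̂ = -6 + 4·2 = 2; r = 2.5 − 2 = 0.5
x=3: V̂ = -6 + 4·3 = 6; r = 8 − 6 = 2
x=4: V̂ = -6 + 4·4 = 10; r = 8 − 10 = -2
x=5: V̂ = -6 + 4·5 = 14; r = 15 − 14 = 1
x=8: V̂ = -6 + 4·8 = 26; r = 24.5 − 26 = -1.5
x=9: V̂ = -6 + 4·9 = 30; r = 30.5 − 30 = 0.5
x=11: V̂ = -6 + 4·11 = 38; r = 35 − 38 = -3
x=13: V̂ = -6 + 4·13 = 46; r = 46.5 − 46 = 0.5
x=15: V̂ = -6 + 4·15 = 54; r = 56 − 54 = 2
Largest |r| is 3 at x = 11, residual -3.

r = -3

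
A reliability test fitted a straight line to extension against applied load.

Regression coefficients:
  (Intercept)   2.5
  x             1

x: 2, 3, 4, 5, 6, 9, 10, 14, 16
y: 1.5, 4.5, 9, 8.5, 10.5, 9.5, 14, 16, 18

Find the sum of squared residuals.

SSE = 28

x=2: ŷ = 2.5 + 2 = 4.5; r = 1.5 − 4.5 = -3
x=3: ŷ = 2.5 + 3 = 5.5; r = 4.5 − 5.5 = -1
x=4: ŷ = 2.5 + 4 = 6.5; r = 9 − 6.5 = 2.5
x=5: ŷ = 2.5 + 5 = 7.5; r = 8.5 − 7.5 = 1
x=6: ŷ = 2.5 + 6 = 8.5; r = 10.5 − 8.5 = 2
x=9: ŷ = 2.5 + 9 = 11.5; r = 9.5 − 11.5 = -2
x=10: ŷ = 2.5 + 10 = 12.5; r = 14 − 12.5 = 1.5
x=14: ŷ = 2.5 + 14 = 16.5; r = 16 − 16.5 = -0.5
x=16: ŷ = 2.5 + 16 = 18.5; r = 18 − 18.5 = -0.5
SSE = 9 + 1 + 6.25 + 1 + 4 + 4 + 2.25 + 0.25 + 0.25 = 28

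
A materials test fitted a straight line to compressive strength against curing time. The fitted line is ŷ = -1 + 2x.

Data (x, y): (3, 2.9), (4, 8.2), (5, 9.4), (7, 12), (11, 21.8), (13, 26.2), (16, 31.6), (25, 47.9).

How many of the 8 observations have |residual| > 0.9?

5

x=3: ŷ = -1 + 2·3 = 5; r = 2.9 − 5 = -2.1
x=4: ŷ = -1 + 2·4 = 7; r = 8.2 − 7 = 1.2
x=5: ŷ = -1 + 2·5 = 9; r = 9.4 − 9 = 0.4
x=7: ŷ = -1 + 2·7 = 13; r = 12 − 13 = -1
x=11: ŷ = -1 + 2·11 = 21; r = 21.8 − 21 = 0.8
x=13: ŷ = -1 + 2·13 = 25; r = 26.2 − 25 = 1.2
x=16: ŷ = -1 + 2·16 = 31; r = 31.6 − 31 = 0.6
x=25: ŷ = -1 + 2·25 = 49; r = 47.9 − 49 = -1.1
|r| > 0.9: x=3 (|r|=2.1), x=4 (|r|=1.2), x=7 (|r|=1), x=13 (|r|=1.2), x=25 (|r|=1.1) → 5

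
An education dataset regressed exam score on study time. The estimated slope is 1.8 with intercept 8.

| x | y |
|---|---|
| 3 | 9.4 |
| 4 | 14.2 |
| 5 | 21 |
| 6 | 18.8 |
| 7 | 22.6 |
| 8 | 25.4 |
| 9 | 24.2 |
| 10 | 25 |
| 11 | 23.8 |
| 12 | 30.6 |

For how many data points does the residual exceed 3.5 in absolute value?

x=3: ŷ = 8 + 1.8·3 = 13.4; r = 9.4 − 13.4 = -4
x=4: ŷ = 8 + 1.8·4 = 15.2; r = 14.2 − 15.2 = -1
x=5: ŷ = 8 + 1.8·5 = 17; r = 21 − 17 = 4
x=6: ŷ = 8 + 1.8·6 = 18.8; r = 18.8 − 18.8 = 0
x=7: ŷ = 8 + 1.8·7 = 20.6; r = 22.6 − 20.6 = 2
x=8: ŷ = 8 + 1.8·8 = 22.4; r = 25.4 − 22.4 = 3
x=9: ŷ = 8 + 1.8·9 = 24.2; r = 24.2 − 24.2 = 0
x=10: ŷ = 8 + 1.8·10 = 26; r = 25 − 26 = -1
x=11: ŷ = 8 + 1.8·11 = 27.8; r = 23.8 − 27.8 = -4
x=12: ŷ = 8 + 1.8·12 = 29.6; r = 30.6 − 29.6 = 1
|r| > 3.5: x=3 (|r|=4), x=5 (|r|=4), x=11 (|r|=4) → 3

3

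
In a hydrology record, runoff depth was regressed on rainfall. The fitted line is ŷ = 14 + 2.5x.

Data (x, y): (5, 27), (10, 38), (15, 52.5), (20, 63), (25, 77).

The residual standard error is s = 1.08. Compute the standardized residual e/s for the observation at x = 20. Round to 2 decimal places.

-0.93

ŷ = 14 + 2.5·20 = 64
e = 63 − 64 = -1
e/s = -1 / 1.08 = -0.93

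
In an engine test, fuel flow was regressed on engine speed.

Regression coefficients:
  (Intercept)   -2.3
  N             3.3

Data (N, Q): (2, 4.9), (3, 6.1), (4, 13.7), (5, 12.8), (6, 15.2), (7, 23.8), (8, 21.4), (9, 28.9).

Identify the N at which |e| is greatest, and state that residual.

N = 7, e = 3

N=2: Q̂ = -2.3 + 3.3·2 = 4.3; e = 4.9 − 4.3 = 0.6
N=3: Q̂ = -2.3 + 3.3·3 = 7.6; e = 6.1 − 7.6 = -1.5
N=4: Q̂ = -2.3 + 3.3·4 = 10.9; e = 13.7 − 10.9 = 2.8
N=5: Q̂ = -2.3 + 3.3·5 = 14.2; e = 12.8 − 14.2 = -1.4
N=6: Q̂ = -2.3 + 3.3·6 = 17.5; e = 15.2 − 17.5 = -2.3
N=7: Q̂ = -2.3 + 3.3·7 = 20.8; e = 23.8 − 20.8 = 3
N=8: Q̂ = -2.3 + 3.3·8 = 24.1; e = 21.4 − 24.1 = -2.7
N=9: Q̂ = -2.3 + 3.3·9 = 27.4; e = 28.9 − 27.4 = 1.5
Largest |e| is 3 at N = 7, residual 3.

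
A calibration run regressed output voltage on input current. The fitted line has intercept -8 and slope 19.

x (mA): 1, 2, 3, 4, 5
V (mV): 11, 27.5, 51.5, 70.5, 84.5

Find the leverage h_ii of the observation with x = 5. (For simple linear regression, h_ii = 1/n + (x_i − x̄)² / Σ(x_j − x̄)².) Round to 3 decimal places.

x̄ = (1 + 2 + 3 + 4 + 5)/5 = 3
Σ(x − x̄)² = 4 + 1 + 0 + 1 + 4 = 10
h = 1/5 + (2)²/10 = 0.2 + 0.4 = 0.600

h = 0.600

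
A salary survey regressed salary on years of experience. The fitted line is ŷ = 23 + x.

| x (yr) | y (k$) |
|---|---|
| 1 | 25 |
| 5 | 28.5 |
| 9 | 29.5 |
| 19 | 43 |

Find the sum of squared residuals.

SSE = 8.5

x=1: ŷ = 23 + 1 = 24; e = 25 − 24 = 1
x=5: ŷ = 23 + 5 = 28; e = 28.5 − 28 = 0.5
x=9: ŷ = 23 + 9 = 32; e = 29.5 − 32 = -2.5
x=19: ŷ = 23 + 19 = 42; e = 43 − 42 = 1
SSE = 1 + 0.25 + 6.25 + 1 = 8.5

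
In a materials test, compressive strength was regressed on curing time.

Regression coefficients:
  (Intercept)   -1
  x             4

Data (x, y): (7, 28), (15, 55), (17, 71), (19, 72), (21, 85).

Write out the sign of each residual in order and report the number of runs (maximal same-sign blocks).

5 runs

x=7: ŷ = -1 + 4·7 = 27; e = 28 − 27 = 1
x=15: ŷ = -1 + 4·15 = 59; e = 55 − 59 = -4
x=17: ŷ = -1 + 4·17 = 67; e = 71 − 67 = 4
x=19: ŷ = -1 + 4·19 = 75; e = 72 − 75 = -3
x=21: ŷ = -1 + 4·21 = 83; e = 85 − 83 = 2
Signs: + − + − +
Runs: +×1, −×1, +×1, −×1, +×1 → 5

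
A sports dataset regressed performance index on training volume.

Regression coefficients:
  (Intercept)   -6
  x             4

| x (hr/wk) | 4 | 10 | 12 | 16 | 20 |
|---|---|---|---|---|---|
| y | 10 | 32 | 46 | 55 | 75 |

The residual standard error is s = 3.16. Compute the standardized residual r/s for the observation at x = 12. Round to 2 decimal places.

1.27

ŷ = -6 + 4·12 = 42
r = 46 − 42 = 4
r/s = 4 / 3.16 = 1.27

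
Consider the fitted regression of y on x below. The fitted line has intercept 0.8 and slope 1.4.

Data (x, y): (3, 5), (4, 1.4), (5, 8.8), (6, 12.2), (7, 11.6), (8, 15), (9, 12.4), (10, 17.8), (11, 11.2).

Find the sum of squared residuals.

SSE = 80

x=3: ŷ = 0.8 + 1.4·3 = 5; e = 5 − 5 = 0
x=4: ŷ = 0.8 + 1.4·4 = 6.4; e = 1.4 − 6.4 = -5
x=5: ŷ = 0.8 + 1.4·5 = 7.8; e = 8.8 − 7.8 = 1
x=6: ŷ = 0.8 + 1.4·6 = 9.2; e = 12.2 − 9.2 = 3
x=7: ŷ = 0.8 + 1.4·7 = 10.6; e = 11.6 − 10.6 = 1
x=8: ŷ = 0.8 + 1.4·8 = 12; e = 15 − 12 = 3
x=9: ŷ = 0.8 + 1.4·9 = 13.4; e = 12.4 − 13.4 = -1
x=10: ŷ = 0.8 + 1.4·10 = 14.8; e = 17.8 − 14.8 = 3
x=11: ŷ = 0.8 + 1.4·11 = 16.2; e = 11.2 − 16.2 = -5
SSE = 0 + 25 + 1 + 9 + 1 + 9 + 1 + 9 + 25 = 80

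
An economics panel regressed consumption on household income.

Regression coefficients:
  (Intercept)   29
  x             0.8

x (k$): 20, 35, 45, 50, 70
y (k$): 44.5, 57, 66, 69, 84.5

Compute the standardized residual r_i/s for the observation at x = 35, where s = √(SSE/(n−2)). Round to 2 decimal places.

0.00

x=20: ŷ = 29 + 0.8·20 = 45; r = 44.5 − 45 = -0.5
x=35: ŷ = 29 + 0.8·35 = 57; r = 57 − 57 = 0
x=45: ŷ = 29 + 0.8·45 = 65; r = 66 − 65 = 1
x=50: ŷ = 29 + 0.8·50 = 69; r = 69 − 69 = 0
x=70: ŷ = 29 + 0.8·70 = 85; r = 84.5 − 85 = -0.5
SSE = 0.25 + 0 + 1 + 0 + 0.25 = 1.5
s = √(1.5/3) = 0.707107
r/s = 0 / 0.707107 = 0.00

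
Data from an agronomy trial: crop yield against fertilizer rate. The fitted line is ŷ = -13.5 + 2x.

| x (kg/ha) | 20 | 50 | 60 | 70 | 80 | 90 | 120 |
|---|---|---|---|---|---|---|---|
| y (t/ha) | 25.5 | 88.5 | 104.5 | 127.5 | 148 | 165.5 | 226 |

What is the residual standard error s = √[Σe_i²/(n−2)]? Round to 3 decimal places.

x=20: ŷ = -13.5 + 2·20 = 26.5; e = 25.5 − 26.5 = -1
x=50: ŷ = -13.5 + 2·50 = 86.5; e = 88.5 − 86.5 = 2
x=60: ŷ = -13.5 + 2·60 = 106.5; e = 104.5 − 106.5 = -2
x=70: ŷ = -13.5 + 2·70 = 126.5; e = 127.5 − 126.5 = 1
x=80: ŷ = -13.5 + 2·80 = 146.5; e = 148 − 146.5 = 1.5
x=90: ŷ = -13.5 + 2·90 = 166.5; e = 165.5 − 166.5 = -1
x=120: ŷ = -13.5 + 2·120 = 226.5; e = 226 − 226.5 = -0.5
SSE = 1 + 4 + 4 + 1 + 2.25 + 1 + 0.25 = 13.5
s = √(13.5/5) = √2.7 ≈ 1.643

s = 1.643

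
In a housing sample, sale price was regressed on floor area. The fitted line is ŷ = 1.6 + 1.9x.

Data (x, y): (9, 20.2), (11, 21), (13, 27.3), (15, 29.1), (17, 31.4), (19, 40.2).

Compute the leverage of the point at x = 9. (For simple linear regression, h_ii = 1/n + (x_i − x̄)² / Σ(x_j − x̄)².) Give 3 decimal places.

x̄ = (9 + 11 + 13 + 15 + 17 + 19)/6 = 14
Σ(x − x̄)² = 25 + 9 + 1 + 1 + 9 + 25 = 70
h = 1/6 + (-5)²/70 = 0.166667 + 0.357143 = 0.524

h = 0.524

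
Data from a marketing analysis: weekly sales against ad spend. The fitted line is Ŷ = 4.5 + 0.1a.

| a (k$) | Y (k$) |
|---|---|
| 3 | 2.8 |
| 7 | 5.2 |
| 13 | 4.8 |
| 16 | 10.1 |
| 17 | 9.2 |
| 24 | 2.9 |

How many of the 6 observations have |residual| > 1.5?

a=3: Ŷ = 4.5 + 0.1·3 = 4.8; r = 2.8 − 4.8 = -2
a=7: Ŷ = 4.5 + 0.1·7 = 5.2; r = 5.2 − 5.2 = 0
a=13: Ŷ = 4.5 + 0.1·13 = 5.8; r = 4.8 − 5.8 = -1
a=16: Ŷ = 4.5 + 0.1·16 = 6.1; r = 10.1 − 6.1 = 4
a=17: Ŷ = 4.5 + 0.1·17 = 6.2; r = 9.2 − 6.2 = 3
a=24: Ŷ = 4.5 + 0.1·24 = 6.9; r = 2.9 − 6.9 = -4
|r| > 1.5: a=3 (|r|=2), a=16 (|r|=4), a=17 (|r|=3), a=24 (|r|=4) → 4

4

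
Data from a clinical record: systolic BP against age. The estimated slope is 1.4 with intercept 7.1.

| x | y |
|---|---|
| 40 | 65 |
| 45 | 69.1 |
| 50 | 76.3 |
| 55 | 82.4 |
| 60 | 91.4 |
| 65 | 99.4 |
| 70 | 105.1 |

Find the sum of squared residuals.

SSE = 9.92

x=40: ŷ = 7.1 + 1.4·40 = 63.1; r = 65 − 63.1 = 1.9
x=45: ŷ = 7.1 + 1.4·45 = 70.1; r = 69.1 − 70.1 = -1
x=50: ŷ = 7.1 + 1.4·50 = 77.1; r = 76.3 − 77.1 = -0.8
x=55: ŷ = 7.1 + 1.4·55 = 84.1; r = 82.4 − 84.1 = -1.7
x=60: ŷ = 7.1 + 1.4·60 = 91.1; r = 91.4 − 91.1 = 0.3
x=65: ŷ = 7.1 + 1.4·65 = 98.1; r = 99.4 − 98.1 = 1.3
x=70: ŷ = 7.1 + 1.4·70 = 105.1; r = 105.1 − 105.1 = 0
SSE = 3.61 + 1 + 0.64 + 2.89 + 0.09 + 1.69 + 0 = 9.92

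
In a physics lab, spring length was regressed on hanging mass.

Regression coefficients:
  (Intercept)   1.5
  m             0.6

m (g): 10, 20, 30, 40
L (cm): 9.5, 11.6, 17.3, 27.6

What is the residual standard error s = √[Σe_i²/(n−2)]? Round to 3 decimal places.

m=10: L̂ = 1.5 + 0.6·10 = 7.5; e = 9.5 − 7.5 = 2
m=20: L̂ = 1.5 + 0.6·20 = 13.5; e = 11.6 − 13.5 = -1.9
m=30: L̂ = 1.5 + 0.6·30 = 19.5; e = 17.3 − 19.5 = -2.2
m=40: L̂ = 1.5 + 0.6·40 = 25.5; e = 27.6 − 25.5 = 2.1
SSE = 4 + 3.61 + 4.84 + 4.41 = 16.86
s = √(16.86/2) = √8.43 ≈ 2.903

s = 2.903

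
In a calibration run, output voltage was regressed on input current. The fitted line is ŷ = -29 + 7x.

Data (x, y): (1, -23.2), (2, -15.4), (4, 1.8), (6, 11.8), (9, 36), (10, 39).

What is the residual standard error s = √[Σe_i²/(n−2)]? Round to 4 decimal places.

s = 2.1726

x=1: ŷ = -29 + 7·1 = -22; e = -23.2 − (-22) = -1.2
x=2: ŷ = -29 + 7·2 = -15; e = -15.4 − (-15) = -0.4
x=4: ŷ = -29 + 7·4 = -1; e = 1.8 − (-1) = 2.8
x=6: ŷ = -29 + 7·6 = 13; e = 11.8 − 13 = -1.2
x=9: ŷ = -29 + 7·9 = 34; e = 36 − 34 = 2
x=10: ŷ = -29 + 7·10 = 41; e = 39 − 41 = -2
SSE = 1.44 + 0.16 + 7.84 + 1.44 + 4 + 4 = 18.88
s = √(18.88/4) = √4.72 ≈ 2.1726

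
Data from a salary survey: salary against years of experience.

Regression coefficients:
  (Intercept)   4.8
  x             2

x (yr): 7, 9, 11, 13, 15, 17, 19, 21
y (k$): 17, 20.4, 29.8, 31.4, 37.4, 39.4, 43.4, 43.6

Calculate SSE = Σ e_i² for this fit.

SSE = 36.08

x=7: ŷ = 4.8 + 2·7 = 18.8; e = 17 − 18.8 = -1.8
x=9: ŷ = 4.8 + 2·9 = 22.8; e = 20.4 − 22.8 = -2.4
x=11: ŷ = 4.8 + 2·11 = 26.8; e = 29.8 − 26.8 = 3
x=13: ŷ = 4.8 + 2·13 = 30.8; e = 31.4 − 30.8 = 0.6
x=15: ŷ = 4.8 + 2·15 = 34.8; e = 37.4 − 34.8 = 2.6
x=17: ŷ = 4.8 + 2·17 = 38.8; e = 39.4 − 38.8 = 0.6
x=19: ŷ = 4.8 + 2·19 = 42.8; e = 43.4 − 42.8 = 0.6
x=21: ŷ = 4.8 + 2·21 = 46.8; e = 43.6 − 46.8 = -3.2
SSE = 3.24 + 5.76 + 9 + 0.36 + 6.76 + 0.36 + 0.36 + 10.24 = 36.08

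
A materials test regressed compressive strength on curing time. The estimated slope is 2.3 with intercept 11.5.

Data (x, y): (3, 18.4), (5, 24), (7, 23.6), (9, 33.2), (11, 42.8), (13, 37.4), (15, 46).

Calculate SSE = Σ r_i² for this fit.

x=3: ŷ = 11.5 + 2.3·3 = 18.4; r = 18.4 − 18.4 = 0
x=5: ŷ = 11.5 + 2.3·5 = 23; r = 24 − 23 = 1
x=7: ŷ = 11.5 + 2.3·7 = 27.6; r = 23.6 − 27.6 = -4
x=9: ŷ = 11.5 + 2.3·9 = 32.2; r = 33.2 − 32.2 = 1
x=11: ŷ = 11.5 + 2.3·11 = 36.8; r = 42.8 − 36.8 = 6
x=13: ŷ = 11.5 + 2.3·13 = 41.4; r = 37.4 − 41.4 = -4
x=15: ŷ = 11.5 + 2.3·15 = 46; r = 46 − 46 = 0
SSE = 0 + 1 + 16 + 1 + 36 + 16 + 0 = 70

SSE = 70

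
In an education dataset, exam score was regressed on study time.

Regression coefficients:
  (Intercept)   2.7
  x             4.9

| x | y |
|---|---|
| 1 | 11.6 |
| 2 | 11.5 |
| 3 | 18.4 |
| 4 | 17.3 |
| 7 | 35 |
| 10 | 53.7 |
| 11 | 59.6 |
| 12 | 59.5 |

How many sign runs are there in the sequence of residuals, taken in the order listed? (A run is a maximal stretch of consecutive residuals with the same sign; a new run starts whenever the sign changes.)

x=1: ŷ = 2.7 + 4.9·1 = 7.6; r = 11.6 − 7.6 = 4
x=2: ŷ = 2.7 + 4.9·2 = 12.5; r = 11.5 − 12.5 = -1
x=3: ŷ = 2.7 + 4.9·3 = 17.4; r = 18.4 − 17.4 = 1
x=4: ŷ = 2.7 + 4.9·4 = 22.3; r = 17.3 − 22.3 = -5
x=7: ŷ = 2.7 + 4.9·7 = 37; r = 35 − 37 = -2
x=10: ŷ = 2.7 + 4.9·10 = 51.7; r = 53.7 − 51.7 = 2
x=11: ŷ = 2.7 + 4.9·11 = 56.6; r = 59.6 − 56.6 = 3
x=12: ŷ = 2.7 + 4.9·12 = 61.5; r = 59.5 − 61.5 = -2
Signs: + − + − − + + −
Runs: +×1, −×1, +×1, −×2, +×2, −×1 → 6

6 runs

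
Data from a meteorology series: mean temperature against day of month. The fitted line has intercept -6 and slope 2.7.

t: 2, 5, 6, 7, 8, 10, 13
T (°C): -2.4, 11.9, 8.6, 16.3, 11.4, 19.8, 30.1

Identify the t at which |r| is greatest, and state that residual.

t=2: ŷ = -6 + 2.7·2 = -0.6; r = -2.4 − (-0.6) = -1.8
t=5: ŷ = -6 + 2.7·5 = 7.5; r = 11.9 − 7.5 = 4.4
t=6: ŷ = -6 + 2.7·6 = 10.2; r = 8.6 − 10.2 = -1.6
t=7: ŷ = -6 + 2.7·7 = 12.9; r = 16.3 − 12.9 = 3.4
t=8: ŷ = -6 + 2.7·8 = 15.6; r = 11.4 − 15.6 = -4.2
t=10: ŷ = -6 + 2.7·10 = 21; r = 19.8 − 21 = -1.2
t=13: ŷ = -6 + 2.7·13 = 29.1; r = 30.1 − 29.1 = 1
Largest |r| is 4.4 at t = 5, residual 4.4.

t = 5, r = 4.4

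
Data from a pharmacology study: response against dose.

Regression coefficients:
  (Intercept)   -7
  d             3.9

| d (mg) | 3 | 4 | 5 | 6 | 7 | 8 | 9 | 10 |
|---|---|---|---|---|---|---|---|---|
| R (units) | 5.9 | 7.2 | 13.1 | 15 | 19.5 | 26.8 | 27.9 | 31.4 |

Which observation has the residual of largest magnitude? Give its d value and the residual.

d=3: R̂ = -7 + 3.9·3 = 4.7; e = 5.9 − 4.7 = 1.2
d=4: R̂ = -7 + 3.9·4 = 8.6; e = 7.2 − 8.6 = -1.4
d=5: R̂ = -7 + 3.9·5 = 12.5; e = 13.1 − 12.5 = 0.6
d=6: R̂ = -7 + 3.9·6 = 16.4; e = 15 − 16.4 = -1.4
d=7: R̂ = -7 + 3.9·7 = 20.3; e = 19.5 − 20.3 = -0.8
d=8: R̂ = -7 + 3.9·8 = 24.2; e = 26.8 − 24.2 = 2.6
d=9: R̂ = -7 + 3.9·9 = 28.1; e = 27.9 − 28.1 = -0.2
d=10: R̂ = -7 + 3.9·10 = 32; e = 31.4 − 32 = -0.6
Largest |e| is 2.6 at d = 8, residual 2.6.

d = 8, e = 2.6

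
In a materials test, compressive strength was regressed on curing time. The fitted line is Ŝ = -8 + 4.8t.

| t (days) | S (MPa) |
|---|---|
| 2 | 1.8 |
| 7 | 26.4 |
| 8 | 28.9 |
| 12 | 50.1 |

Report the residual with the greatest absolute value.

t=2: Ŝ = -8 + 4.8·2 = 1.6; r = 1.8 − 1.6 = 0.2
t=7: Ŝ = -8 + 4.8·7 = 25.6; r = 26.4 − 25.6 = 0.8
t=8: Ŝ = -8 + 4.8·8 = 30.4; r = 28.9 − 30.4 = -1.5
t=12: Ŝ = -8 + 4.8·12 = 49.6; r = 50.1 − 49.6 = 0.5
Largest |r| is 1.5 at t = 8, residual -1.5.

r = -1.5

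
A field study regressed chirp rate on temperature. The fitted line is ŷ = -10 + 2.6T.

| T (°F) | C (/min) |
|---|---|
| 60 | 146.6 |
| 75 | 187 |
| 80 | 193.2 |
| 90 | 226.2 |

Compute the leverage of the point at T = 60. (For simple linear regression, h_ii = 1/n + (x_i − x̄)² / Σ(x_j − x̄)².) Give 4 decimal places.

T̄ = (60 + 75 + 80 + 90)/4 = 76.25
Σ(T − T̄)² = 264.062 + 1.5625 + 14.0625 + 189.062 = 468.75
h = 1/4 + (-16.25)²/468.75 = 0.25 + 0.563333 = 0.8133

h = 0.8133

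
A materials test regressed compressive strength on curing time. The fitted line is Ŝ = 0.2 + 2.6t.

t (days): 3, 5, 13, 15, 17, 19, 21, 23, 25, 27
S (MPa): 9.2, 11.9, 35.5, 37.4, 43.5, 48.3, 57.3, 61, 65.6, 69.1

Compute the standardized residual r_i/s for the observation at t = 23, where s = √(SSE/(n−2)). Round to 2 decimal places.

t=3: Ŝ = 0.2 + 2.6·3 = 8; r = 9.2 − 8 = 1.2
t=5: Ŝ = 0.2 + 2.6·5 = 13.2; r = 11.9 − 13.2 = -1.3
t=13: Ŝ = 0.2 + 2.6·13 = 34; r = 35.5 − 34 = 1.5
t=15: Ŝ = 0.2 + 2.6·15 = 39.2; r = 37.4 − 39.2 = -1.8
t=17: Ŝ = 0.2 + 2.6·17 = 44.4; r = 43.5 − 44.4 = -0.9
t=19: Ŝ = 0.2 + 2.6·19 = 49.6; r = 48.3 − 49.6 = -1.3
t=21: Ŝ = 0.2 + 2.6·21 = 54.8; r = 57.3 − 54.8 = 2.5
t=23: Ŝ = 0.2 + 2.6·23 = 60; r = 61 − 60 = 1
t=25: Ŝ = 0.2 + 2.6·25 = 65.2; r = 65.6 − 65.2 = 0.4
t=27: Ŝ = 0.2 + 2.6·27 = 70.4; r = 69.1 − 70.4 = -1.3
SSE = 1.44 + 1.69 + 2.25 + 3.24 + 0.81 + 1.69 + 6.25 + 1 + 0.16 + 1.69 = 20.22
s = √(20.22/8) = 1.58981
r/s = 1 / 1.58981 = 0.63

0.63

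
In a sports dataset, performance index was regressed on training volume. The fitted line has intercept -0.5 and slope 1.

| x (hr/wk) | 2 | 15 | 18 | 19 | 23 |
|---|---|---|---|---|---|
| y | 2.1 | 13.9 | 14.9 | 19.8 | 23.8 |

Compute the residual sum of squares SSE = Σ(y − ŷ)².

SSE = 10.86

x=2: ŷ = -0.5 + 2 = 1.5; r = 2.1 − 1.5 = 0.6
x=15: ŷ = -0.5 + 15 = 14.5; r = 13.9 − 14.5 = -0.6
x=18: ŷ = -0.5 + 18 = 17.5; r = 14.9 − 17.5 = -2.6
x=19: ŷ = -0.5 + 19 = 18.5; r = 19.8 − 18.5 = 1.3
x=23: ŷ = -0.5 + 23 = 22.5; r = 23.8 − 22.5 = 1.3
SSE = 0.36 + 0.36 + 6.76 + 1.69 + 1.69 = 10.86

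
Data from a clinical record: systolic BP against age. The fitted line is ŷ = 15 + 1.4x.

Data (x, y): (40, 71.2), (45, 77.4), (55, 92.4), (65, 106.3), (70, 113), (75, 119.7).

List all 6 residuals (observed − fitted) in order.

x=40: ŷ = 15 + 1.4·40 = 71; r = 71.2 − 71 = 0.2
x=45: ŷ = 15 + 1.4·45 = 78; r = 77.4 − 78 = -0.6
x=55: ŷ = 15 + 1.4·55 = 92; r = 92.4 − 92 = 0.4
x=65: ŷ = 15 + 1.4·65 = 106; r = 106.3 − 106 = 0.3
x=70: ŷ = 15 + 1.4·70 = 113; r = 113 − 113 = 0
x=75: ŷ = 15 + 1.4·75 = 120; r = 119.7 − 120 = -0.3

0.2, -0.6, 0.4, 0.3, 0, -0.3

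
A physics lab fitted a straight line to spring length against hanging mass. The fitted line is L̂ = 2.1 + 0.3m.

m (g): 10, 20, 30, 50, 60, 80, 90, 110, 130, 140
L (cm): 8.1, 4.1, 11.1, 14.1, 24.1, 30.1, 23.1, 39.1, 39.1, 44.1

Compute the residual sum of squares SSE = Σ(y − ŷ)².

m=10: L̂ = 2.1 + 0.3·10 = 5.1; r = 8.1 − 5.1 = 3
m=20: L̂ = 2.1 + 0.3·20 = 8.1; r = 4.1 − 8.1 = -4
m=30: L̂ = 2.1 + 0.3·30 = 11.1; r = 11.1 − 11.1 = 0
m=50: L̂ = 2.1 + 0.3·50 = 17.1; r = 14.1 − 17.1 = -3
m=60: L̂ = 2.1 + 0.3·60 = 20.1; r = 24.1 − 20.1 = 4
m=80: L̂ = 2.1 + 0.3·80 = 26.1; r = 30.1 − 26.1 = 4
m=90: L̂ = 2.1 + 0.3·90 = 29.1; r = 23.1 − 29.1 = -6
m=110: L̂ = 2.1 + 0.3·110 = 35.1; r = 39.1 − 35.1 = 4
m=130: L̂ = 2.1 + 0.3·130 = 41.1; r = 39.1 − 41.1 = -2
m=140: L̂ = 2.1 + 0.3·140 = 44.1; r = 44.1 − 44.1 = 0
SSE = 9 + 16 + 0 + 9 + 16 + 16 + 36 + 16 + 4 + 0 = 122

SSE = 122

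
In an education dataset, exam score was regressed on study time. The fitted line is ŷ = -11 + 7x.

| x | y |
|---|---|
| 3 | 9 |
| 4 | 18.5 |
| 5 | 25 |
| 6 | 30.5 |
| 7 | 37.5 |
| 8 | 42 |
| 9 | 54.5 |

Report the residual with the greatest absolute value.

r = -3

x=3: ŷ = -11 + 7·3 = 10; r = 9 − 10 = -1
x=4: ŷ = -11 + 7·4 = 17; r = 18.5 − 17 = 1.5
x=5: ŷ = -11 + 7·5 = 24; r = 25 − 24 = 1
x=6: ŷ = -11 + 7·6 = 31; r = 30.5 − 31 = -0.5
x=7: ŷ = -11 + 7·7 = 38; r = 37.5 − 38 = -0.5
x=8: ŷ = -11 + 7·8 = 45; r = 42 − 45 = -3
x=9: ŷ = -11 + 7·9 = 52; r = 54.5 − 52 = 2.5
Largest |r| is 3 at x = 8, residual -3.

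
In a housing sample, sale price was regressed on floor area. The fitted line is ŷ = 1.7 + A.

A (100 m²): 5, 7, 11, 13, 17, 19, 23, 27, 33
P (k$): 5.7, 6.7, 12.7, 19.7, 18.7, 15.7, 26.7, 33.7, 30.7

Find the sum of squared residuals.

A=5: ŷ = 1.7 + 5 = 6.7; r = 5.7 − 6.7 = -1
A=7: ŷ = 1.7 + 7 = 8.7; r = 6.7 − 8.7 = -2
A=11: ŷ = 1.7 + 11 = 12.7; r = 12.7 − 12.7 = 0
A=13: ŷ = 1.7 + 13 = 14.7; r = 19.7 − 14.7 = 5
A=17: ŷ = 1.7 + 17 = 18.7; r = 18.7 − 18.7 = 0
A=19: ŷ = 1.7 + 19 = 20.7; r = 15.7 − 20.7 = -5
A=23: ŷ = 1.7 + 23 = 24.7; r = 26.7 − 24.7 = 2
A=27: ŷ = 1.7 + 27 = 28.7; r = 33.7 − 28.7 = 5
A=33: ŷ = 1.7 + 33 = 34.7; r = 30.7 − 34.7 = -4
SSE = 1 + 4 + 0 + 25 + 0 + 25 + 4 + 25 + 16 = 100

SSE = 100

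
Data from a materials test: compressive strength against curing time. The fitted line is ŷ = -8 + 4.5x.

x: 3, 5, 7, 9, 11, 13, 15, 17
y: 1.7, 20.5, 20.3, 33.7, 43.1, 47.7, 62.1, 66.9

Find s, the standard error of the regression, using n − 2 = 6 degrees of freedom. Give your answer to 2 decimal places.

x=3: ŷ = -8 + 4.5·3 = 5.5; e = 1.7 − 5.5 = -3.8
x=5: ŷ = -8 + 4.5·5 = 14.5; e = 20.5 − 14.5 = 6
x=7: ŷ = -8 + 4.5·7 = 23.5; e = 20.3 − 23.5 = -3.2
x=9: ŷ = -8 + 4.5·9 = 32.5; e = 33.7 − 32.5 = 1.2
x=11: ŷ = -8 + 4.5·11 = 41.5; e = 43.1 − 41.5 = 1.6
x=13: ŷ = -8 + 4.5·13 = 50.5; e = 47.7 − 50.5 = -2.8
x=15: ŷ = -8 + 4.5·15 = 59.5; e = 62.1 − 59.5 = 2.6
x=17: ŷ = -8 + 4.5·17 = 68.5; e = 66.9 − 68.5 = -1.6
SSE = 14.44 + 36 + 10.24 + 1.44 + 2.56 + 7.84 + 6.76 + 2.56 = 81.84
s = √(81.84/6) = √13.64 ≈ 3.69

s = 3.69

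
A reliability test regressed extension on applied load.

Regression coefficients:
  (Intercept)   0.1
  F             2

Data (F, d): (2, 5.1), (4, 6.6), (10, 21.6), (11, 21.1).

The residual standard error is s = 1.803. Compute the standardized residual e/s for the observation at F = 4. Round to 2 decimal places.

ŷ = 0.1 + 2·4 = 8.1
e = 6.6 − 8.1 = -1.5
e/s = -1.5 / 1.803 = -0.83

-0.83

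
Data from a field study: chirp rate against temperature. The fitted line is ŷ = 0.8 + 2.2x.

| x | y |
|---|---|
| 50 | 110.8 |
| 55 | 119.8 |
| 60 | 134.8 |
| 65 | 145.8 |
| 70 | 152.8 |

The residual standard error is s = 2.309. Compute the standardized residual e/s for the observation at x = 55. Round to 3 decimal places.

-0.866

ŷ = 0.8 + 2.2·55 = 121.8
e = 119.8 − 121.8 = -2
e/s = -2 / 2.309 = -0.866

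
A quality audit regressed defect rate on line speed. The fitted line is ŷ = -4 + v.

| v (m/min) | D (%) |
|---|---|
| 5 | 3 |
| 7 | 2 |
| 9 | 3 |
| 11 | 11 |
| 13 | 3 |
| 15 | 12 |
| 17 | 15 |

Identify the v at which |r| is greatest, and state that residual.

v=5: ŷ = -4 + 5 = 1; r = 3 − 1 = 2
v=7: ŷ = -4 + 7 = 3; r = 2 − 3 = -1
v=9: ŷ = -4 + 9 = 5; r = 3 − 5 = -2
v=11: ŷ = -4 + 11 = 7; r = 11 − 7 = 4
v=13: ŷ = -4 + 13 = 9; r = 3 − 9 = -6
v=15: ŷ = -4 + 15 = 11; r = 12 − 11 = 1
v=17: ŷ = -4 + 17 = 13; r = 15 − 13 = 2
Largest |r| is 6 at v = 13, residual -6.

v = 13, r = -6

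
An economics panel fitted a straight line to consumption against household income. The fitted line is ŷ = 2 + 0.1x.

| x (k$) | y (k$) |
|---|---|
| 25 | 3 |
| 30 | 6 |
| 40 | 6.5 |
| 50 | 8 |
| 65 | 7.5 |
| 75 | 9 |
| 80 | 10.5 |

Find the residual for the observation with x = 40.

e = 0.5

ŷ = 2 + 0.1·40 = 6
e = 6.5 − 6 = 0.5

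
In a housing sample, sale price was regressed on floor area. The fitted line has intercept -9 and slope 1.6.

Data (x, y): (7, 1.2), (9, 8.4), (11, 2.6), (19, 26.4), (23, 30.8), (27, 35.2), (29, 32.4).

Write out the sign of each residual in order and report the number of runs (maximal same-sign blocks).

x=7: ŷ = -9 + 1.6·7 = 2.2; e = 1.2 − 2.2 = -1
x=9: ŷ = -9 + 1.6·9 = 5.4; e = 8.4 − 5.4 = 3
x=11: ŷ = -9 + 1.6·11 = 8.6; e = 2.6 − 8.6 = -6
x=19: ŷ = -9 + 1.6·19 = 21.4; e = 26.4 − 21.4 = 5
x=23: ŷ = -9 + 1.6·23 = 27.8; e = 30.8 − 27.8 = 3
x=27: ŷ = -9 + 1.6·27 = 34.2; e = 35.2 − 34.2 = 1
x=29: ŷ = -9 + 1.6·29 = 37.4; e = 32.4 − 37.4 = -5
Signs: − + − + + + −
Runs: −×1, +×1, −×1, +×3, −×1 → 5

5 runs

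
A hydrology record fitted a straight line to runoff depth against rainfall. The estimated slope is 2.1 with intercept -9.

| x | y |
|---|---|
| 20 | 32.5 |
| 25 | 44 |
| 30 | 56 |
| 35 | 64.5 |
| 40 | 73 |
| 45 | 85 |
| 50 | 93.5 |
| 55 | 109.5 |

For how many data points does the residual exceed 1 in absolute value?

4

x=20: ŷ = -9 + 2.1·20 = 33; r = 32.5 − 33 = -0.5
x=25: ŷ = -9 + 2.1·25 = 43.5; r = 44 − 43.5 = 0.5
x=30: ŷ = -9 + 2.1·30 = 54; r = 56 − 54 = 2
x=35: ŷ = -9 + 2.1·35 = 64.5; r = 64.5 − 64.5 = 0
x=40: ŷ = -9 + 2.1·40 = 75; r = 73 − 75 = -2
x=45: ŷ = -9 + 2.1·45 = 85.5; r = 85 − 85.5 = -0.5
x=50: ŷ = -9 + 2.1·50 = 96; r = 93.5 − 96 = -2.5
x=55: ŷ = -9 + 2.1·55 = 106.5; r = 109.5 − 106.5 = 3
|r| > 1: x=30 (|r|=2), x=40 (|r|=2), x=50 (|r|=2.5), x=55 (|r|=3) → 4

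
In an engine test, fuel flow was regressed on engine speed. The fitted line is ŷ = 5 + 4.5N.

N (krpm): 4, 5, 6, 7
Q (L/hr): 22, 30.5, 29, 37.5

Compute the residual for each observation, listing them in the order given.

-1, 3, -3, 1

N=4: ŷ = 5 + 4.5·4 = 23; r = 22 − 23 = -1
N=5: ŷ = 5 + 4.5·5 = 27.5; r = 30.5 − 27.5 = 3
N=6: ŷ = 5 + 4.5·6 = 32; r = 29 − 32 = -3
N=7: ŷ = 5 + 4.5·7 = 36.5; r = 37.5 − 36.5 = 1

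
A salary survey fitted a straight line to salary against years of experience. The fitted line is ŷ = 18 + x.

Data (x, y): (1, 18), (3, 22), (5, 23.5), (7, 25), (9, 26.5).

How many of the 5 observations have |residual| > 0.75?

x=1: ŷ = 18 + 1 = 19; r = 18 − 19 = -1
x=3: ŷ = 18 + 3 = 21; r = 22 − 21 = 1
x=5: ŷ = 18 + 5 = 23; r = 23.5 − 23 = 0.5
x=7: ŷ = 18 + 7 = 25; r = 25 − 25 = 0
x=9: ŷ = 18 + 9 = 27; r = 26.5 − 27 = -0.5
|r| > 0.75: x=1 (|r|=1), x=3 (|r|=1) → 2

2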